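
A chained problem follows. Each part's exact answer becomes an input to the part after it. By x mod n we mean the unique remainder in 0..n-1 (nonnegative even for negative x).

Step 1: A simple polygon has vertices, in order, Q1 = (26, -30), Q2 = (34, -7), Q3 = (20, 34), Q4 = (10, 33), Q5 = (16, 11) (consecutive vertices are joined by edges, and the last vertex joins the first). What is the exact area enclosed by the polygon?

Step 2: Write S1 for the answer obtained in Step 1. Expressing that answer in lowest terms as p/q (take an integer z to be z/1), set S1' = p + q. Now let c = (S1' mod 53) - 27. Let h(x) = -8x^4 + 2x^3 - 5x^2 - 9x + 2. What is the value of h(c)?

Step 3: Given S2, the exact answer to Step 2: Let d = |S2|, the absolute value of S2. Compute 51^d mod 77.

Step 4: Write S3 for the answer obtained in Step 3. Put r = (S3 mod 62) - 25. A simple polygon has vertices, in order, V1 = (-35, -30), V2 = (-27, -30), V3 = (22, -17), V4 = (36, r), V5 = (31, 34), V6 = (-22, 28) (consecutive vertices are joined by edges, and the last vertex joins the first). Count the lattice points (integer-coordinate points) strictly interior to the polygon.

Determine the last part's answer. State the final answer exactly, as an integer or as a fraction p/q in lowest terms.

3071

Step 1: cross terms: (26*-7 - 34*-30)=838, (34*34 - 20*-7)=1296, (20*33 - 10*34)=320, (10*11 - 16*33)=-418, (16*-30 - 26*11)=-766; twice the area = |1270| = 1270; area = 635; answer 635
Step 2: S1 = 635; threaded value p + q = 636; c = -27; -8*(-27)^4 + 2*(-27)^3 - 5*(-27)^2 - 9*(-27)^1 + 2 = (-4251528) + (-39366) + (-3645) + (243) + (2) = -4294294; answer -4294294
Step 3: S2 = -4294294; d = 4294294; squarings mod 77: 51^1=51, 51^2=60, 51^4=58, 51^8=53, 51^16=37, 51^32=60, 51^64=58, 51^128=53, 51^256=37, 51^512=60, 51^1024=58, 51^2048=53, 51^4096=37, 51^8192=60, 51^16384=58, 51^32768=53, 51^65536=37, 51^131072=60, 51^262144=58, 51^524288=53, 51^1048576=37, 51^2097152=60, 51^4194304=58; 51^4294294 = 51^2 * 51^4 * 51^16 * 51^128 * 51^512 * 51^1024 * 51^32768 * 51^65536 * 51^4194304 = 58 (mod 77); answer 58
Step 4: S3 = 58; r = 33; cross terms: (-35*-30 - -27*-30)=240, (-27*-17 - 22*-30)=1119, (22*33 - 36*-17)=1338, (36*34 - 31*33)=201, (31*28 - -22*34)=1616, (-22*-30 - -35*28)=1640; twice the area = |6154| = 6154; area = 3077; boundary points = 8 + 1 + 2 + 1 + 1 + 1 = 14; strictly interior points = area - boundary/2 + 1 = 3071; answer 3071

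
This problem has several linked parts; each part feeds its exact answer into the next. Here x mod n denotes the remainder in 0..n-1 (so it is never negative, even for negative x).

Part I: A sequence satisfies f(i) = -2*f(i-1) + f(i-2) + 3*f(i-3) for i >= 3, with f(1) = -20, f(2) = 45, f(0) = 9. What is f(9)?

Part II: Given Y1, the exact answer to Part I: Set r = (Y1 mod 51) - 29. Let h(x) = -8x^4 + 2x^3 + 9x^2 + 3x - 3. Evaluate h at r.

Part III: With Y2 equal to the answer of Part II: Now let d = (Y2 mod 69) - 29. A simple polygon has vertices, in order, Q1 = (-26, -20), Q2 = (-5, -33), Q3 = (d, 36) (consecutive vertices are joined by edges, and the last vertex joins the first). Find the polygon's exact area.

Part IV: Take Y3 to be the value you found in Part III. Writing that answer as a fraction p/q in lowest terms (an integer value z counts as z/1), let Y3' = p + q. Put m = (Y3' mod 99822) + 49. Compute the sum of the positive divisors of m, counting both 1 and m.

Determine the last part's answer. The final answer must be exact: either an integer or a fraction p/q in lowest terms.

Part I: f(3) = -2*(45) + 1*(-20) + 3*(9) = -83; iterating: f(3)=-83, f(4)=151, f(5)=-250, f(6)=402, f(7)=-601, f(8)=854, f(9)=-1103; answer -1103
Part II: Y1 = -1103; r = -10; -8*(-10)^4 + 2*(-10)^3 + 9*(-10)^2 + 3*(-10)^1 - 3 = (-80000) + (-2000) + (900) + (-30) + (-3) = -81133; answer -81133
Part III: Y2 = -81133; d = -18; cross terms: (-26*-33 - -5*-20)=758, (-5*36 - -18*-33)=-774, (-18*-20 - -26*36)=1296; twice the area = |1280| = 1280; area = 640; answer 640
Part IV: Y3 = 640; threaded value p + q = 641; m = 690; 690 = 2 * 3 * 5 * 23; sigma = (1 + 2) * (1 + 3) * (1 + 5) * (1 + 23) = 3 * 4 * 6 * 24 = 1728; answer 1728

1728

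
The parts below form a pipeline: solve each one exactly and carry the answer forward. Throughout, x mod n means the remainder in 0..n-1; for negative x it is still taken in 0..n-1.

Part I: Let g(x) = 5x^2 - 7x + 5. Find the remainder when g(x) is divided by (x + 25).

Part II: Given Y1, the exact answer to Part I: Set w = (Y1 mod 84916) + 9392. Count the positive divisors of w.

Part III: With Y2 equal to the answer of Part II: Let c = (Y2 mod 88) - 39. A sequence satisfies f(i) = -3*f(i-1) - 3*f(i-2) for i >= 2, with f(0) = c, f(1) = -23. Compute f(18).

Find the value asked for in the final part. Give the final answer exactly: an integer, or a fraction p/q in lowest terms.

Part I: remainder = value at the root: 5*(-25)^2 - 7*(-25)^1 + 5 = (3125) + (175) + (5) = 3305; answer 3305
Part II: Y1 = 3305; w = 12697; 12697 is prime, so its only divisors are 1 and 12697; count = 2; answer 2
Part III: Y2 = 2; c = -37; f(2) = -3*(-23) - 3*(-37) = 180; iterating: f(2)=180, f(3)=-471, f(4)=873, f(5)=-1206, f(6)=999, f(7)=621, f(8)=-4860, f(9)=12717, f(10)=-23571, f(11)=32562, f(12)=-26973, f(13)=-16767, f(14)=131220, f(15)=-343359, f(16)=636417, f(17)=-879174, f(18)=728271; answer 728271

728271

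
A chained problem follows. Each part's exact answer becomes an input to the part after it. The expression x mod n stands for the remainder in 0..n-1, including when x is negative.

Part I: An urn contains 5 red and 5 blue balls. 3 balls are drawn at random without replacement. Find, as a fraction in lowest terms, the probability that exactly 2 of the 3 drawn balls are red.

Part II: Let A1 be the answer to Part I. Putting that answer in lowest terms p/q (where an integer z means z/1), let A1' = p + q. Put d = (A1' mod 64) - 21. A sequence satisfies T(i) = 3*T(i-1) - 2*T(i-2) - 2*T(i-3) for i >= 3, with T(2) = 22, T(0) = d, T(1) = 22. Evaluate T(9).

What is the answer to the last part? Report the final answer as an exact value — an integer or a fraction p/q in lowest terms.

-2722

Part I: total draws C(10,3) = 120; favorable C(5,2)*C(5,1) = 50; P = 5/12; answer 5/12
Part II: A1 = 5/12; threaded value p + q = 17; d = -4; T(3) = 3*(22) - 2*(22) - 2*(-4) = 30; iterating: T(3)=30, T(4)=2, T(5)=-98, T(6)=-358, T(7)=-882, T(8)=-1734, T(9)=-2722; answer -2722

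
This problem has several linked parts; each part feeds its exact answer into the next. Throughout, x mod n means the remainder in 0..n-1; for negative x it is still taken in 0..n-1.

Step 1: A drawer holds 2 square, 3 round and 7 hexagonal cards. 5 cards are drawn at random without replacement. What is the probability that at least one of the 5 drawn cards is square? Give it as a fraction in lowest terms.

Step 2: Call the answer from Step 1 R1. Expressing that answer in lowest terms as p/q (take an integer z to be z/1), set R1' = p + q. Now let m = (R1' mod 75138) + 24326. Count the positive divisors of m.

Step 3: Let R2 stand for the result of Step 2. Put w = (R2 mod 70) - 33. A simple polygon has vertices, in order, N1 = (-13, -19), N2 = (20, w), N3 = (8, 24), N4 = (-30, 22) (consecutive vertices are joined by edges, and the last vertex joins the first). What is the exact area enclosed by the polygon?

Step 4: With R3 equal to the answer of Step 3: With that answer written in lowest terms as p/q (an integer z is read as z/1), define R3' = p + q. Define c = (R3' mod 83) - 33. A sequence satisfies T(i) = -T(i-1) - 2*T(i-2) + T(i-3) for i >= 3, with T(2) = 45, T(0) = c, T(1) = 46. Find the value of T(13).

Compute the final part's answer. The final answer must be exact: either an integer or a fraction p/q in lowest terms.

-3221

Step 1: total draws C(12,5) = 792; complement C(10,5) = 252; favorable 792 - 252 = 540; P = 15/22; answer 15/22
Step 2: R1 = 15/22; threaded value p + q = 37; m = 24363; 24363 = 3^2 * 2707; number of divisors = (2+1) * (1+1) = 6; answer 6
Step 3: R2 = 6; w = -27; cross terms: (-13*-27 - 20*-19)=731, (20*24 - 8*-27)=696, (8*22 - -30*24)=896, (-30*-19 - -13*22)=856; twice the area = |3179| = 3179; area = 3179/2; answer 3179/2
Step 4: R3 = 3179/2; threaded value p + q = 3181; c = -6; T(3) = -1*(45) - 2*(46) + 1*(-6) = -143; iterating: T(3)=-143, T(4)=99, T(5)=232, T(6)=-573, T(7)=208, T(8)=1170, T(9)=-2159, T(10)=27, T(11)=5461, T(12)=-7674, T(13)=-3221; answer -3221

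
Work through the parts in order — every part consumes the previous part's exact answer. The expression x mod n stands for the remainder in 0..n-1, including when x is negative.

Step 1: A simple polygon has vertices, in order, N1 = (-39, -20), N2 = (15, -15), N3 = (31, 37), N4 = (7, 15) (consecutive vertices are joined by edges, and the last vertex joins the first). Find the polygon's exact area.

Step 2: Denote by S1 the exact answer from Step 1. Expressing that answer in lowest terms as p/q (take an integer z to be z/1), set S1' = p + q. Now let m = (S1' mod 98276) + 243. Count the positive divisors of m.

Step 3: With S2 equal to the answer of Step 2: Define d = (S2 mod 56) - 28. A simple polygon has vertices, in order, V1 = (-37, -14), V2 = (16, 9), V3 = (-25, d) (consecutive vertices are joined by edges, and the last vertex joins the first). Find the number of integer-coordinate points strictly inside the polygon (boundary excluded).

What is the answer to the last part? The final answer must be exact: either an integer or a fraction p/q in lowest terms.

Step 1: cross terms: (-39*-15 - 15*-20)=885, (15*37 - 31*-15)=1020, (31*15 - 7*37)=206, (7*-20 - -39*15)=445; twice the area = |2556| = 2556; area = 1278; answer 1278
Step 2: S1 = 1278; threaded value p + q = 1279; m = 1522; 1522 = 2 * 761; number of divisors = (1+1) * (1+1) = 4; answer 4
Step 3: S2 = 4; d = -24; cross terms: (-37*9 - 16*-14)=-109, (16*-24 - -25*9)=-159, (-25*-14 - -37*-24)=-538; twice the area = |-806| = 806; area = 403; boundary points = 1 + 1 + 2 = 4; strictly interior points = area - boundary/2 + 1 = 402; answer 402

402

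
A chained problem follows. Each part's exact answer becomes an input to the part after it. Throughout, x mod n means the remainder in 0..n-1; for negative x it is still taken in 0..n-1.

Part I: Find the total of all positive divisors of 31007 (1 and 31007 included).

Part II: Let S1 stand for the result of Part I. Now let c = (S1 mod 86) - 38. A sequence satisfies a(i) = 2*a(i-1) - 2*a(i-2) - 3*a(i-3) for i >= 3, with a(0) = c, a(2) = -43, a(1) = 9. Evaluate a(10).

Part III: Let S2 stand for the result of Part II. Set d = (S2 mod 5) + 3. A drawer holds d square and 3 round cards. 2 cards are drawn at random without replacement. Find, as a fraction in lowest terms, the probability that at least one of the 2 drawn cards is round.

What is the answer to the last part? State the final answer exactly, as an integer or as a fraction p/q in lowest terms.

Part I: 31007 = 101 * 307; sigma = (1 + 101) * (1 + 307) = 102 * 308 = 31416; answer 31416
Part II: S1 = 31416; c = -12; a(3) = 2*(-43) - 2*(9) - 3*(-12) = -68; iterating: a(3)=-68, a(4)=-77, a(5)=111, a(6)=580, a(7)=1169, a(8)=845, a(9)=-2388, a(10)=-9973; answer -9973
Part III: S2 = -9973; d = 5; total draws C(8,2) = 28; complement C(5,2) = 10; favorable 28 - 10 = 18; P = 9/14; answer 9/14

9/14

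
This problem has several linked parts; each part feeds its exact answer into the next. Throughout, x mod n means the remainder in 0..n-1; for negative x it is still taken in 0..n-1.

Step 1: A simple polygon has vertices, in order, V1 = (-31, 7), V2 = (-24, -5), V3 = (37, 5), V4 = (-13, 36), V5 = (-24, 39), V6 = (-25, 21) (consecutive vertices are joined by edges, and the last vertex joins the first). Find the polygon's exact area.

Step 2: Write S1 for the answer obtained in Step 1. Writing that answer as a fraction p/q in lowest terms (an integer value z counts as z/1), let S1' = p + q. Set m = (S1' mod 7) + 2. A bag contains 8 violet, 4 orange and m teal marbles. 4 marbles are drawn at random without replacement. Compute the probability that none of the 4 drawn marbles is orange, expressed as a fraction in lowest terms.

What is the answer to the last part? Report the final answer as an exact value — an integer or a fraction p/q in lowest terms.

1001/3060

Step 1: cross terms: (-31*-5 - -24*7)=323, (-24*5 - 37*-5)=65, (37*36 - -13*5)=1397, (-13*39 - -24*36)=357, (-24*21 - -25*39)=471, (-25*7 - -31*21)=476; twice the area = |3089| = 3089; area = 3089/2; answer 3089/2
Step 2: S1 = 3089/2; threaded value p + q = 3091; m = 6; total draws C(18,4) = 3060; favorable C(14,4) = 1001; P = 1001/3060; answer 1001/3060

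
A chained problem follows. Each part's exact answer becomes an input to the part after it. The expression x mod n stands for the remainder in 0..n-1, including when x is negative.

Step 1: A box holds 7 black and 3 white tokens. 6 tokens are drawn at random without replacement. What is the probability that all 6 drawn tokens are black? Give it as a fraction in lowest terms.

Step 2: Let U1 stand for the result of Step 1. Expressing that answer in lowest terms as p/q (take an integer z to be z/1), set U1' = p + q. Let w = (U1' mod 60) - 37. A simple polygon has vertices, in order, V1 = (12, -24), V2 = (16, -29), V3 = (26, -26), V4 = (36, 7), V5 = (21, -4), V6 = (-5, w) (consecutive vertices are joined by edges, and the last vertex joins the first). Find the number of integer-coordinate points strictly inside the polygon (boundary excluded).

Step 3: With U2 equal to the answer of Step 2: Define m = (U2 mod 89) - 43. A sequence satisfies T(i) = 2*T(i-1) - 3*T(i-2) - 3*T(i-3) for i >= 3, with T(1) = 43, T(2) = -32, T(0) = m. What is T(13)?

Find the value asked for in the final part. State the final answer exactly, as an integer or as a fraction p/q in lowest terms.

Step 1: total draws C(10,6) = 210; favorable C(7,6) = 7; P = 1/30; answer 1/30
Step 2: U1 = 1/30; threaded value p + q = 31; w = -6; cross terms: (12*-29 - 16*-24)=36, (16*-26 - 26*-29)=338, (26*7 - 36*-26)=1118, (36*-4 - 21*7)=-291, (21*-6 - -5*-4)=-146, (-5*-24 - 12*-6)=192; twice the area = |1247| = 1247; area = 1247/2; boundary points = 1 + 1 + 1 + 1 + 2 + 1 = 7; strictly interior points = area - boundary/2 + 1 = 621; answer 621
Step 3: U2 = 621; m = 44; T(3) = 2*(-32) - 3*(43) - 3*(44) = -325; iterating: T(3)=-325, T(4)=-683, T(5)=-295, T(6)=2434, T(7)=7802, T(8)=9187, T(9)=-12334, T(10)=-75635, T(11)=-141829, T(12)=-19751, T(13)=612890; answer 612890

612890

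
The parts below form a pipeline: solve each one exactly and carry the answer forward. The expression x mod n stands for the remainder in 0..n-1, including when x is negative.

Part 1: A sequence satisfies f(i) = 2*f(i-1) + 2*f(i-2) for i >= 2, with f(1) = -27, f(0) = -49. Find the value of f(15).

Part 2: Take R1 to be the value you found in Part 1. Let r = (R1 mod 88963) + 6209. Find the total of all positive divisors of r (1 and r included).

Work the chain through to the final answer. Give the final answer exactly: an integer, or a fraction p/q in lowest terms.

Part 1: f(2) = 2*(-27) + 2*(-49) = -152; iterating: f(2)=-152, f(3)=-358, f(4)=-1020, f(5)=-2756, f(6)=-7552, f(7)=-20616, f(8)=-56336, f(9)=-153904, f(10)=-420480, f(11)=-1148768, f(12)=-3138496, f(13)=-8574528, f(14)=-23426048, f(15)=-64001152; answer -64001152
Part 2: R1 = -64001152; r = 58417; 58417 is prime, so its only divisors are 1 and 58417; sigma = 1 + 58417 = 58418; answer 58418

58418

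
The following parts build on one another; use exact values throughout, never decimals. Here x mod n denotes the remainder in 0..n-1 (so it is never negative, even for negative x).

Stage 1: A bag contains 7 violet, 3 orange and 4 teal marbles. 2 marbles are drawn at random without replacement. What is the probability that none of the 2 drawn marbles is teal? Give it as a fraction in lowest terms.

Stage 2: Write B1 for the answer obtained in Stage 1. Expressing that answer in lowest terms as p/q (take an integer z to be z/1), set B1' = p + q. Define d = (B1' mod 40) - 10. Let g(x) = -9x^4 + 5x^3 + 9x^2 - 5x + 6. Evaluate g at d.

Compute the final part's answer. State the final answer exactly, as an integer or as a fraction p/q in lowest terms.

Stage 1: total draws C(14,2) = 91; favorable C(10,2) = 45; P = 45/91; answer 45/91
Stage 2: B1 = 45/91; threaded value p + q = 136; d = 6; -9*(6)^4 + 5*(6)^3 + 9*(6)^2 - 5*(6)^1 + 6 = (-11664) + (1080) + (324) + (-30) + (6) = -10284; answer -10284

-10284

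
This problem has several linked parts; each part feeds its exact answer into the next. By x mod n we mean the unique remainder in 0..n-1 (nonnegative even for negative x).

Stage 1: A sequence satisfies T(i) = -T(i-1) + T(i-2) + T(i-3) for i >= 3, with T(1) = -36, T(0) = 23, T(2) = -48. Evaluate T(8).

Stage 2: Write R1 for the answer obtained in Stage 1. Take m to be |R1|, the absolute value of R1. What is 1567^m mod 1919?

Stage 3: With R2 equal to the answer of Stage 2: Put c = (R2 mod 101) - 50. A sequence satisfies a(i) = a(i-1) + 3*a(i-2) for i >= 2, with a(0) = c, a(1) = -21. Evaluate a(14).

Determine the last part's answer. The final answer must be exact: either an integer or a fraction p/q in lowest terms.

Stage 1: T(3) = -1*(-48) + 1*(-36) + 1*(23) = 35; iterating: T(3)=35, T(4)=-119, T(5)=106, T(6)=-190, T(7)=177, T(8)=-261; answer -261
Stage 2: R1 = -261; m = 261; squarings mod 1919: 1567^1=1567, 1567^2=1088, 1567^4=1640, 1567^8=1081, 1567^16=1809, 1567^32=586, 1567^64=1814, 1567^128=1430, 1567^256=1165; 1567^261 = 1567^1 * 1567^4 * 1567^256 = 1540 (mod 1919); answer 1540
Stage 3: R2 = 1540; c = -25; a(2) = 1*(-21) + 3*(-25) = -96; iterating: a(2)=-96, a(3)=-159, a(4)=-447, a(5)=-924, a(6)=-2265, a(7)=-5037, a(8)=-11832, a(9)=-26943, a(10)=-62439, a(11)=-143268, a(12)=-330585, a(13)=-760389, a(14)=-1752144; answer -1752144

-1752144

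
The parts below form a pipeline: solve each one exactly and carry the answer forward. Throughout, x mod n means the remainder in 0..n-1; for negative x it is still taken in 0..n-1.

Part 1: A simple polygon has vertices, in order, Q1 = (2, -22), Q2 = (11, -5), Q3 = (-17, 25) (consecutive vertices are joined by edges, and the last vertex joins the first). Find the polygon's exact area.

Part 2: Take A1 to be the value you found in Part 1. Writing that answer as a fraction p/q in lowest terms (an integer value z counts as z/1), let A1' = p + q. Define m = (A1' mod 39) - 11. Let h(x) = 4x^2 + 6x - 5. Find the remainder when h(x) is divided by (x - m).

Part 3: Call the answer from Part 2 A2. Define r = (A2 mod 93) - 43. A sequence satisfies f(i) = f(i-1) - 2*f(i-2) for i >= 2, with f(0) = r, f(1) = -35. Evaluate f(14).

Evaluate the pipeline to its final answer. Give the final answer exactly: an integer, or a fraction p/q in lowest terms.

3269

Part 1: cross terms: (2*-5 - 11*-22)=232, (11*25 - -17*-5)=190, (-17*-22 - 2*25)=324; twice the area = |746| = 746; area = 373; answer 373
Part 2: A1 = 373; threaded value p + q = 374; m = 12; remainder = value at the root: 4*(12)^2 + 6*(12)^1 - 5 = (576) + (72) + (-5) = 643; answer 643
Part 3: A2 = 643; r = 42; f(2) = 1*(-35) - 2*(42) = -119; iterating: f(2)=-119, f(3)=-49, f(4)=189, f(5)=287, f(6)=-91, f(7)=-665, f(8)=-483, f(9)=847, f(10)=1813, f(11)=119, f(12)=-3507, f(13)=-3745, f(14)=3269; answer 3269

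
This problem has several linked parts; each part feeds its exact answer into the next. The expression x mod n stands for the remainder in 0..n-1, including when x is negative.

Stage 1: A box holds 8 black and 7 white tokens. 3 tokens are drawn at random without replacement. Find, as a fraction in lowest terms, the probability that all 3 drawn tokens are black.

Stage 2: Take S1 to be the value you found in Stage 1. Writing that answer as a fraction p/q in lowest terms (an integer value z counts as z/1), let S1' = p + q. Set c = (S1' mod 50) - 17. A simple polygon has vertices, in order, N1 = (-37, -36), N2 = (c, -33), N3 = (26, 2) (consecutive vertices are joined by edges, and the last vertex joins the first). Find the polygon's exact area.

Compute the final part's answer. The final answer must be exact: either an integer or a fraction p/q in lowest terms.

1445/2

Stage 1: total draws C(15,3) = 455; favorable C(8,3) = 56; P = 8/65; answer 8/65
Stage 2: S1 = 8/65; threaded value p + q = 73; c = 6; cross terms: (-37*-33 - 6*-36)=1437, (6*2 - 26*-33)=870, (26*-36 - -37*2)=-862; twice the area = |1445| = 1445; area = 1445/2; answer 1445/2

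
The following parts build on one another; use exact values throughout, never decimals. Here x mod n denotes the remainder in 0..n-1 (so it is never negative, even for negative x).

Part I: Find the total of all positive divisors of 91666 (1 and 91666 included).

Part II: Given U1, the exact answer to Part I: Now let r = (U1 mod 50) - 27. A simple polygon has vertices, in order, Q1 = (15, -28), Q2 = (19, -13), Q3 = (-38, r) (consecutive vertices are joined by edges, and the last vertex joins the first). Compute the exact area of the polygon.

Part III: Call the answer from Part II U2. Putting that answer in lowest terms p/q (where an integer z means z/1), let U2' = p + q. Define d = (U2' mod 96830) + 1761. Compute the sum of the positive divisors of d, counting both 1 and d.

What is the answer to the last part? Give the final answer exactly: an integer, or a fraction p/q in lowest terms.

Part I: 91666 = 2 * 45833; sigma = (1 + 2) * (1 + 45833) = 3 * 45834 = 137502; answer 137502
Part II: U1 = 137502; r = -25; cross terms: (15*-13 - 19*-28)=337, (19*-25 - -38*-13)=-969, (-38*-28 - 15*-25)=1439; twice the area = |807| = 807; area = 807/2; answer 807/2
Part III: U2 = 807/2; threaded value p + q = 809; d = 2570; 2570 = 2 * 5 * 257; sigma = (1 + 2) * (1 + 5) * (1 + 257) = 3 * 6 * 258 = 4644; answer 4644

4644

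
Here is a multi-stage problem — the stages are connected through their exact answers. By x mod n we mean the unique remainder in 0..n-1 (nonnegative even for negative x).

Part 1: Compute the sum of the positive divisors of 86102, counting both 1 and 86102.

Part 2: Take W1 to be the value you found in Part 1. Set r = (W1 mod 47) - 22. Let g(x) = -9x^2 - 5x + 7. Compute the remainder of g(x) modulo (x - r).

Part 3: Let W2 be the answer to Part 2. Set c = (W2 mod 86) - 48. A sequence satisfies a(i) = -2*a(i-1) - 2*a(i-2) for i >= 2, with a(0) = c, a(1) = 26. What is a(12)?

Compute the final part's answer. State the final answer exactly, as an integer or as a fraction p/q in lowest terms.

-832

Part 1: 86102 = 2 * 43051; sigma = (1 + 2) * (1 + 43051) = 3 * 43052 = 129156; answer 129156
Part 2: W1 = 129156; r = -22; remainder = value at the root: -9*(-22)^2 - 5*(-22)^1 + 7 = (-4356) + (110) + (7) = -4239; answer -4239
Part 3: W2 = -4239; c = 13; a(2) = -2*(26) - 2*(13) = -78; iterating: a(2)=-78, a(3)=104, a(4)=-52, a(5)=-104, a(6)=312, a(7)=-416, a(8)=208, a(9)=416, a(10)=-1248, a(11)=1664, a(12)=-832; answer -832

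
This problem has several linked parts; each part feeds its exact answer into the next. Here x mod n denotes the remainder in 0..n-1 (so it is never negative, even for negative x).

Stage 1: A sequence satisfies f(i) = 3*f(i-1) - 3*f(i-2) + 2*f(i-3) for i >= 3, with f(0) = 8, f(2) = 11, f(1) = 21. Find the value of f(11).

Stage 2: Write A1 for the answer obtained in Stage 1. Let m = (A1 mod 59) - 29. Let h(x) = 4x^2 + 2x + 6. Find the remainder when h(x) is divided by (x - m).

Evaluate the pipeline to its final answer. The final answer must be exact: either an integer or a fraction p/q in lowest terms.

Stage 1: f(3) = 3*(11) - 3*(21) + 2*(8) = -14; iterating: f(3)=-14, f(4)=-33, f(5)=-35, f(6)=-34, f(7)=-63, f(8)=-157, f(9)=-350, f(10)=-705, f(11)=-1379; answer -1379
Stage 2: A1 = -1379; m = 8; remainder = value at the root: 4*(8)^2 + 2*(8)^1 + 6 = (256) + (16) + (6) = 278; answer 278

278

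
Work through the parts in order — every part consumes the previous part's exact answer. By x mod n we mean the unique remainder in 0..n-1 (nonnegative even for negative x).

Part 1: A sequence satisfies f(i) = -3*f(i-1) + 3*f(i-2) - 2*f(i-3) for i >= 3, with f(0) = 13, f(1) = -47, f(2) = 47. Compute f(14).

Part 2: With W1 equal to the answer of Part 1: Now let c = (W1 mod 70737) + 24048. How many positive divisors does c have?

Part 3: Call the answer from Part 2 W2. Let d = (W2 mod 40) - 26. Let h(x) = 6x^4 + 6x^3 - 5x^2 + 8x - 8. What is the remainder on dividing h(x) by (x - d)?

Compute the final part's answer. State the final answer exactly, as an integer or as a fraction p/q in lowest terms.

1339044

Part 1: f(3) = -3*(47) + 3*(-47) - 2*(13) = -308; iterating: f(3)=-308, f(4)=1159, f(5)=-4495, f(6)=17578, f(7)=-68537, f(8)=267335, f(9)=-1042772, f(10)=4067395, f(11)=-15865171, f(12)=61883242, f(13)=-241380029, f(14)=941520155; answer 941520155
Part 2: W1 = 941520155; c = 34733; 34733 = 47 * 739; number of divisors = (1+1) * (1+1) = 4; answer 4
Part 3: W2 = 4; d = -22; remainder = value at the root: 6*(-22)^4 + 6*(-22)^3 - 5*(-22)^2 + 8*(-22)^1 - 8 = (1405536) + (-63888) + (-2420) + (-176) + (-8) = 1339044; answer 1339044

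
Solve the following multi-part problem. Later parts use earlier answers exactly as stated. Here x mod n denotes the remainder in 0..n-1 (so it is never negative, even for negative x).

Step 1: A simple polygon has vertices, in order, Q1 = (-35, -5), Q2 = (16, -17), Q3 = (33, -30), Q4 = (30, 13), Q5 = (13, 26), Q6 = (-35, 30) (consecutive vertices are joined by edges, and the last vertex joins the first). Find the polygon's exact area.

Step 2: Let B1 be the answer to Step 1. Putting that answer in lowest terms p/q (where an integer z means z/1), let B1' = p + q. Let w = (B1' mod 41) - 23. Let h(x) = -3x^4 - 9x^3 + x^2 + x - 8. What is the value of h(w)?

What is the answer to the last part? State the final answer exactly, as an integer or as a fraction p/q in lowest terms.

-4082

Step 1: cross terms: (-35*-17 - 16*-5)=675, (16*-30 - 33*-17)=81, (33*13 - 30*-30)=1329, (30*26 - 13*13)=611, (13*30 - -35*26)=1300, (-35*-5 - -35*30)=1225; twice the area = |5221| = 5221; area = 5221/2; answer 5221/2
Step 2: B1 = 5221/2; threaded value p + q = 5223; w = -7; -3*(-7)^4 - 9*(-7)^3 + 1*(-7)^2 + 1*(-7)^1 - 8 = (-7203) + (3087) + (49) + (-7) + (-8) = -4082; answer -4082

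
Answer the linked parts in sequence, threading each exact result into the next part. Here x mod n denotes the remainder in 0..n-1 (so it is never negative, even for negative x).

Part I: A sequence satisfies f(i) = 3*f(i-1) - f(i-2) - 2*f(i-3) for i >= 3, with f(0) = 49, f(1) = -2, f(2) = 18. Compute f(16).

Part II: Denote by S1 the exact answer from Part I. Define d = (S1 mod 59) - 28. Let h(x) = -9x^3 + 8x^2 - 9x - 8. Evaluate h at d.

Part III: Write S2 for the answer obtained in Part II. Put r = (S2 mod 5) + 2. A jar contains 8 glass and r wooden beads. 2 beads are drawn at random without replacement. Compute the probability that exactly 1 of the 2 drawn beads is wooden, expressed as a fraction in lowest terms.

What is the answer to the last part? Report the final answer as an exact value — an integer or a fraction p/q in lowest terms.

Part I: f(3) = 3*(18) - 1*(-2) - 2*(49) = -42; iterating: f(3)=-42, f(4)=-140, f(5)=-414, f(6)=-1018, f(7)=-2360, f(8)=-5234, f(9)=-11306, f(10)=-23964, f(11)=-50118, f(12)=-103778, f(13)=-213288, f(14)=-435850, f(15)=-886706, f(16)=-1797692; answer -1797692
Part II: S1 = -1797692; d = 10; -9*(10)^3 + 8*(10)^2 - 9*(10)^1 - 8 = (-9000) + (800) + (-90) + (-8) = -8298; answer -8298
Part III: S2 = -8298; r = 4; total draws C(12,2) = 66; favorable C(4,1)*C(8,1) = 32; P = 16/33; answer 16/33

16/33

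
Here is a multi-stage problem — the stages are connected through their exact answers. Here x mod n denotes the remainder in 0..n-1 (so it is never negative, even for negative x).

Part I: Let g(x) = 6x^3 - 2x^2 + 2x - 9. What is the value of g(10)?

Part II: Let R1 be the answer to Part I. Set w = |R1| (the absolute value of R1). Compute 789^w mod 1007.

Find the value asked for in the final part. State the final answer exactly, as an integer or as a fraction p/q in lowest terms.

Part I: 6*(10)^3 - 2*(10)^2 + 2*(10)^1 - 9 = (6000) + (-200) + (20) + (-9) = 5811; answer 5811
Part II: R1 = 5811; w = 5811; squarings mod 1007: 789^1=789, 789^2=195, 789^4=766, 789^8=682, 789^16=897, 789^32=16, 789^64=256, 789^128=81, 789^256=519, 789^512=492, 789^1024=384, 789^2048=434, 789^4096=47; 789^5811 = 789^1 * 789^2 * 789^16 * 789^32 * 789^128 * 789^512 * 789^1024 * 789^4096 = 160 (mod 1007); answer 160

160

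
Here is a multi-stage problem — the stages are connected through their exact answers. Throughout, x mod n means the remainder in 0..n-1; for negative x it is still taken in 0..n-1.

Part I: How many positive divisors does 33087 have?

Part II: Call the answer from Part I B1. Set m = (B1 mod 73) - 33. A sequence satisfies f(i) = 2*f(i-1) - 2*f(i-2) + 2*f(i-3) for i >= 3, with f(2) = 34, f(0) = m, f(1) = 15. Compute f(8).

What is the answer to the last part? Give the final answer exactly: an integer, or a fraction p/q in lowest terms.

-112

Part I: 33087 = 3 * 41 * 269; number of divisors = (1+1) * (1+1) * (1+1) = 8; answer 8
Part II: B1 = 8; m = -25; f(3) = 2*(34) - 2*(15) + 2*(-25) = -12; iterating: f(3)=-12, f(4)=-62, f(5)=-32, f(6)=36, f(7)=12, f(8)=-112; answer -112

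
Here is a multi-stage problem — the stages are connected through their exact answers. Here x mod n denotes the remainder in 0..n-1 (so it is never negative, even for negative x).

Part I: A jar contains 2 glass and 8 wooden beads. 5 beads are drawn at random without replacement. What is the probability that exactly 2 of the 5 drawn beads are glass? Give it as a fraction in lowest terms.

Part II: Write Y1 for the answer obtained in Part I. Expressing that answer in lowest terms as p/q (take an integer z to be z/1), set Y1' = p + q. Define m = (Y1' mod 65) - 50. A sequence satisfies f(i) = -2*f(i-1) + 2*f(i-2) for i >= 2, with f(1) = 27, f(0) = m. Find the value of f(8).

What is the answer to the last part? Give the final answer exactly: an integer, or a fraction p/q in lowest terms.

Part I: total draws C(10,5) = 252; favorable C(2,2)*C(8,3) = 56; P = 2/9; answer 2/9
Part II: Y1 = 2/9; threaded value p + q = 11; m = -39; f(2) = -2*(27) + 2*(-39) = -132; iterating: f(2)=-132, f(3)=318, f(4)=-900, f(5)=2436, f(6)=-6672, f(7)=18216, f(8)=-49776; answer -49776

-49776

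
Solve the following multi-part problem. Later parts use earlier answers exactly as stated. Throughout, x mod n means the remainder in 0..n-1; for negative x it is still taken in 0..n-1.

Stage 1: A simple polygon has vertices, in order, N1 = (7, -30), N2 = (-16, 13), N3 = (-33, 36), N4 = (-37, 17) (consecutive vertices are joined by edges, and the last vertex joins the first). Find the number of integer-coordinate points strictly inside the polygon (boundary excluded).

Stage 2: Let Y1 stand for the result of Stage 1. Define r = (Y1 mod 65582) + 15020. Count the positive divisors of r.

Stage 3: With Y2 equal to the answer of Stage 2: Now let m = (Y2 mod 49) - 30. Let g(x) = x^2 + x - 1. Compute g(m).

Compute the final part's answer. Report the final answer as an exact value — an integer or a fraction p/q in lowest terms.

Stage 1: cross terms: (7*13 - -16*-30)=-389, (-16*36 - -33*13)=-147, (-33*17 - -37*36)=771, (-37*-30 - 7*17)=991; twice the area = |1226| = 1226; area = 613; boundary points = 1 + 1 + 1 + 1 = 4; strictly interior points = area - boundary/2 + 1 = 612; answer 612
Stage 2: Y1 = 612; r = 15632; 15632 = 2^4 * 977; number of divisors = (4+1) * (1+1) = 10; answer 10
Stage 3: Y2 = 10; m = -20; 1*(-20)^2 + 1*(-20)^1 - 1 = (400) + (-20) + (-1) = 379; answer 379

379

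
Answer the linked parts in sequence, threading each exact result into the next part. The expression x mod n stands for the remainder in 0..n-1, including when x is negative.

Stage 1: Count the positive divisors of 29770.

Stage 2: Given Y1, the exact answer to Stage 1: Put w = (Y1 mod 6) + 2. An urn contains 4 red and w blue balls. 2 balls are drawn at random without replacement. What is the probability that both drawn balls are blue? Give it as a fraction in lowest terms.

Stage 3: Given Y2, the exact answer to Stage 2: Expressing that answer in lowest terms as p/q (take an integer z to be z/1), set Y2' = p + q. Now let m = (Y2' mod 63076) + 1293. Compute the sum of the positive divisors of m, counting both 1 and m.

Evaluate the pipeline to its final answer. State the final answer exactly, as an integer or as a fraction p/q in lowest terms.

Stage 1: 29770 = 2 * 5 * 13 * 229; number of divisors = (1+1) * (1+1) * (1+1) * (1+1) = 16; answer 16
Stage 2: Y1 = 16; w = 6; total draws C(10,2) = 45; favorable C(6,2) = 15; P = 1/3; answer 1/3
Stage 3: Y2 = 1/3; threaded value p + q = 4; m = 1297; 1297 is prime, so its only divisors are 1 and 1297; sigma = 1 + 1297 = 1298; answer 1298

1298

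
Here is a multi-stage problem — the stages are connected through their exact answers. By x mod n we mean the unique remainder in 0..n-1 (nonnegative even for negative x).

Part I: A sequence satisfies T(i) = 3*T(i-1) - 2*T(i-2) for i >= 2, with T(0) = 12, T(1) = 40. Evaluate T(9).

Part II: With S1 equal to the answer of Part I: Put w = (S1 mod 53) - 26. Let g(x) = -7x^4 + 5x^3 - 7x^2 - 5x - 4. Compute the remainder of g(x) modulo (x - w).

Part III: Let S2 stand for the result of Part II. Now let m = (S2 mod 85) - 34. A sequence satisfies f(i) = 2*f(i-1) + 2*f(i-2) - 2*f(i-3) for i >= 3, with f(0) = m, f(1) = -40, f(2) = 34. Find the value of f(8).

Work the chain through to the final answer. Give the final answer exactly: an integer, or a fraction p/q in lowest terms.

-2488

Part I: T(2) = 3*(40) - 2*(12) = 96; iterating: T(2)=96, T(3)=208, T(4)=432, T(5)=880, T(6)=1776, T(7)=3568, T(8)=7152, T(9)=14320; answer 14320
Part II: S1 = 14320; w = -16; remainder = value at the root: -7*(-16)^4 + 5*(-16)^3 - 7*(-16)^2 - 5*(-16)^1 - 4 = (-458752) + (-20480) + (-1792) + (80) + (-4) = -480948; answer -480948
Part III: S2 = -480948; m = 33; f(3) = 2*(34) + 2*(-40) - 2*(33) = -78; iterating: f(3)=-78, f(4)=-8, f(5)=-240, f(6)=-340, f(7)=-1144, f(8)=-2488; answer -2488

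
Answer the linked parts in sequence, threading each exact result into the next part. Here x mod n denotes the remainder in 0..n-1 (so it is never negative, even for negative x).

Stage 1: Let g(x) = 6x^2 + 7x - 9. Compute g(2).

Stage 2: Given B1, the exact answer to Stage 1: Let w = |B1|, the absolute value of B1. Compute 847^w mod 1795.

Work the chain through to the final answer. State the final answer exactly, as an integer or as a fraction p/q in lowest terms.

327

Stage 1: 6*(2)^2 + 7*(2)^1 - 9 = (24) + (14) + (-9) = 29; answer 29
Stage 2: B1 = 29; w = 29; squarings mod 1795: 847^1=847, 847^2=1204, 847^4=1051, 847^8=676, 847^16=1046; 847^29 = 847^1 * 847^4 * 847^8 * 847^16 = 327 (mod 1795); answer 327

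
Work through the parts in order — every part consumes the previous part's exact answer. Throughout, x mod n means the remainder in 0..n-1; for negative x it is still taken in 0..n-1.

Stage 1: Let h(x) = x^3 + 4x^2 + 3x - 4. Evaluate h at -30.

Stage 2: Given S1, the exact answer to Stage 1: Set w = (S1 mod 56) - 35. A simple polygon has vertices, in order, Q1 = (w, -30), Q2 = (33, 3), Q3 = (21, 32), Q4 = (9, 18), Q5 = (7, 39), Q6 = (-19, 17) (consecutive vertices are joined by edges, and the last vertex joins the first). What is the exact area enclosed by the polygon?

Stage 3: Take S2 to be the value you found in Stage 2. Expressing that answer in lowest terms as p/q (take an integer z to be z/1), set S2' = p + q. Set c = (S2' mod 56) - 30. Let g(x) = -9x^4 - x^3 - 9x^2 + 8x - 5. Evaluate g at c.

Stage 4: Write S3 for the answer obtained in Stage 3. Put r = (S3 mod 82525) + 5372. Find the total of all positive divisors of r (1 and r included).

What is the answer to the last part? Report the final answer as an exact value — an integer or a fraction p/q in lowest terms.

147060

Stage 1: 1*(-30)^3 + 4*(-30)^2 + 3*(-30)^1 - 4 = (-27000) + (3600) + (-90) + (-4) = -23494; answer -23494
Stage 2: S1 = -23494; w = -9; cross terms: (-9*3 - 33*-30)=963, (33*32 - 21*3)=993, (21*18 - 9*32)=90, (9*39 - 7*18)=225, (7*17 - -19*39)=860, (-19*-30 - -9*17)=723; twice the area = |3854| = 3854; area = 1927; answer 1927
Stage 3: S2 = 1927; threaded value p + q = 1928; c = -6; -9*(-6)^4 - 1*(-6)^3 - 9*(-6)^2 + 8*(-6)^1 - 5 = (-11664) + (216) + (-324) + (-48) + (-5) = -11825; answer -11825
Stage 4: S3 = -11825; r = 76072; 76072 = 2^3 * 37 * 257; sigma = (1 + 2 + 4 + 8) * (1 + 37) * (1 + 257) = 15 * 38 * 258 = 147060; answer 147060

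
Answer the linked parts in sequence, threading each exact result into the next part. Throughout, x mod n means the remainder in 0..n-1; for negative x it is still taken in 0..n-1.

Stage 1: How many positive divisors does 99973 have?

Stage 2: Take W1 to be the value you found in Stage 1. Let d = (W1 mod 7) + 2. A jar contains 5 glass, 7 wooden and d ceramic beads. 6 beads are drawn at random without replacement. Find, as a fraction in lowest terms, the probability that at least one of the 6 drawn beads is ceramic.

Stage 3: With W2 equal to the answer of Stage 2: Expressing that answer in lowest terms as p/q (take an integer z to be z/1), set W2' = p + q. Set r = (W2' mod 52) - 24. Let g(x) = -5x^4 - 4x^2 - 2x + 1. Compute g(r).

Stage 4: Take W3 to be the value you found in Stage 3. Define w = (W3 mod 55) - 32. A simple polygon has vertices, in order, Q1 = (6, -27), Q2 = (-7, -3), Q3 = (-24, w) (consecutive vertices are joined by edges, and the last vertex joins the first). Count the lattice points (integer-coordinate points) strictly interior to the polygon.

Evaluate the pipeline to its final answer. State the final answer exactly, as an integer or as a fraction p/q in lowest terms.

Stage 1: 99973 = 257 * 389; number of divisors = (1+1) * (1+1) = 4; answer 4
Stage 2: W1 = 4; d = 6; total draws C(18,6) = 18564; complement C(12,6) = 924; favorable 18564 - 924 = 17640; P = 210/221; answer 210/221
Stage 3: W2 = 210/221; threaded value p + q = 431; r = -9; -5*(-9)^4 - 4*(-9)^2 - 2*(-9)^1 + 1 = (-32805) + (-324) + (18) + (1) = -33110; answer -33110
Stage 4: W3 = -33110; w = -32; cross terms: (6*-3 - -7*-27)=-207, (-7*-32 - -24*-3)=152, (-24*-27 - 6*-32)=840; twice the area = |785| = 785; area = 785/2; boundary points = 1 + 1 + 5 = 7; strictly interior points = area - boundary/2 + 1 = 390; answer 390

390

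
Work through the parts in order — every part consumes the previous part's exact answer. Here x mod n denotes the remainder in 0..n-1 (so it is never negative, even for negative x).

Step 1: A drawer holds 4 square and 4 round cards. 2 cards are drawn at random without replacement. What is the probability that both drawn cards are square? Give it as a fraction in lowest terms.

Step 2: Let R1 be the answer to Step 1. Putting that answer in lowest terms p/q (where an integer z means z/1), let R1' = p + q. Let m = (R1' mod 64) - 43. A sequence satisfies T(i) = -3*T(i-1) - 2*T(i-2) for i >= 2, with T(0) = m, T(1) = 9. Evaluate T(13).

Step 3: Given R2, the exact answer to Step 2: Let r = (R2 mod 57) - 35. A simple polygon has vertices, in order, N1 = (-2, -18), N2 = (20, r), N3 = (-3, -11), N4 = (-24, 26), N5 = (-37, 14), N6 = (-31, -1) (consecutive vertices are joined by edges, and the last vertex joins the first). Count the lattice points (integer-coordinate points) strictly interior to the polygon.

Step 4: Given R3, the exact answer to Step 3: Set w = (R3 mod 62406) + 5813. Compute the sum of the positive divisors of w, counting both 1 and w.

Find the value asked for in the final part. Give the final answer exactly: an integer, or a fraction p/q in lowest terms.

6720

Step 1: total draws C(8,2) = 28; favorable C(4,2) = 6; P = 3/14; answer 3/14
Step 2: R1 = 3/14; threaded value p + q = 17; m = -26; T(2) = -3*(9) - 2*(-26) = 25; iterating: T(2)=25, T(3)=-93, T(4)=229, T(5)=-501, T(6)=1045, T(7)=-2133, T(8)=4309, T(9)=-8661, T(10)=17365, T(11)=-34773, T(12)=69589, T(13)=-139221; answer -139221
Step 3: R2 = -139221; r = -5; cross terms: (-2*-5 - 20*-18)=370, (20*-11 - -3*-5)=-235, (-3*26 - -24*-11)=-342, (-24*14 - -37*26)=626, (-37*-1 - -31*14)=471, (-31*-18 - -2*-1)=556; twice the area = |1446| = 1446; area = 723; boundary points = 1 + 1 + 1 + 1 + 3 + 1 = 8; strictly interior points = area - boundary/2 + 1 = 720; answer 720
Step 4: R3 = 720; w = 6533; 6533 = 47 * 139; sigma = (1 + 47) * (1 + 139) = 48 * 140 = 6720; answer 6720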